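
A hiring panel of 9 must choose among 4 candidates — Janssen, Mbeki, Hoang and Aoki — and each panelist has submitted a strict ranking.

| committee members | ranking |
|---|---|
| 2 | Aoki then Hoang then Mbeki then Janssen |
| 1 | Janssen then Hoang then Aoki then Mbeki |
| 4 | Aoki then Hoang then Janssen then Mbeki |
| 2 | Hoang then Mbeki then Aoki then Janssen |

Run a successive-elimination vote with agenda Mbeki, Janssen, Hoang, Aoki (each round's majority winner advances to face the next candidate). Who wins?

Round 1: Mbeki vs Janssen — 4–5, Janssen advances.
Round 2: Janssen vs Hoang — 1–8, Hoang advances.
Round 3: Hoang vs Aoki — 3–6, Aoki advances.
The agenda winner is Aoki.

Aoki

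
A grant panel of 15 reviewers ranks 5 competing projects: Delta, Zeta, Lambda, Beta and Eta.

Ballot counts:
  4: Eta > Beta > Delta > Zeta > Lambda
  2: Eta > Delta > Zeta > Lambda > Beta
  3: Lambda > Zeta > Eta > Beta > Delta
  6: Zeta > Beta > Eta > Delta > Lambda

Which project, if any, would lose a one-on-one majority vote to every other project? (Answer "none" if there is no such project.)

Lambda

Head-to-head results (15 reviewers):
Delta–Zeta: Zeta 9–6.
Delta–Lambda: Delta 12–3.
Delta vs Beta: Beta, 13–2.
Delta vs Eta: Eta wins 15–0.
Zeta vs Lambda: Zeta wins 12–3.
Zeta vs Beta: Zeta wins 11–4.
Zeta vs Eta: Zeta wins 9–6.
Lambda vs Beta: Lambda is ranked higher on 2+3 = 5 ballots, Beta on 10. Beta wins 10–5.
Lambda vs Eta: Lambda preferred on 3 ballots; Eta wins 12–3.
Beta vs Eta: Eta, 9–6.
Lambda is beaten in every head-to-head and is the Condorcet loser.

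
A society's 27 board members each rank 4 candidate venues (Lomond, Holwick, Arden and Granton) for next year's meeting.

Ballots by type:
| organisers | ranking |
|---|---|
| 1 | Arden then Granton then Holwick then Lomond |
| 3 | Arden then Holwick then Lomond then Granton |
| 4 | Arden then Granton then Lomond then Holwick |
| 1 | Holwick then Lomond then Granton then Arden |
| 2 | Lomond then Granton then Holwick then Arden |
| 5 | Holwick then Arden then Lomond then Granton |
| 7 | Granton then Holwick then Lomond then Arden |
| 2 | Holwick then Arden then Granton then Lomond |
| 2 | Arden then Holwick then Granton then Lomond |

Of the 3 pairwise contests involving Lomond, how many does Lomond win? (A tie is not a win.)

Lomond against each rival (27 organisers):
Lomond vs Holwick: Holwick wins 21–6.
Lomond vs Arden: Arden wins 17–10.
Lomond vs Granton: 11 to 16, Granton.
Lomond beats no one; loses to Holwick, Arden, Granton — 0 pairwise wins.

0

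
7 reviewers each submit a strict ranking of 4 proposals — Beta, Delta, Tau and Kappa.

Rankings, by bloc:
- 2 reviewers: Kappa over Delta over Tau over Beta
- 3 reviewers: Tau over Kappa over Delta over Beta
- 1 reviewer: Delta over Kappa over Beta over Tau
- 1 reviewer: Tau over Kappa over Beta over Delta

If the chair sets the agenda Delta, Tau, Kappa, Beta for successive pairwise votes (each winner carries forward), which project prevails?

Round 1: Delta vs Tau — 3–4, Tau advances.
Round 2: Tau vs Kappa — 4–3, Tau advances.
Round 3: Tau vs Beta — 6–1, Tau advances.
The agenda winner is Tau.

Tau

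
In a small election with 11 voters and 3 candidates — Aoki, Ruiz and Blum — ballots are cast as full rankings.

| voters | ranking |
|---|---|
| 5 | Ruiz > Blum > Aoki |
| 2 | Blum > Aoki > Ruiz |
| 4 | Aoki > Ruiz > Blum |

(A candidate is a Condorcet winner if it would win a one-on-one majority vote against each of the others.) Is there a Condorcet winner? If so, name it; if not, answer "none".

none

Head-to-head results (11 voters):
Aoki vs Ruiz: Aoki wins 6–5.
Aoki–Blum: Blum 7–4.
Ruiz–Blum: Ruiz 9–2.
Every candidate loses at least once (Aoki loses to Blum; Ruiz loses to Aoki; Blum loses to Ruiz). The majority relation contains the cycle Aoki beats Ruiz beats Blum beats Aoki, so there is no Condorcet winner.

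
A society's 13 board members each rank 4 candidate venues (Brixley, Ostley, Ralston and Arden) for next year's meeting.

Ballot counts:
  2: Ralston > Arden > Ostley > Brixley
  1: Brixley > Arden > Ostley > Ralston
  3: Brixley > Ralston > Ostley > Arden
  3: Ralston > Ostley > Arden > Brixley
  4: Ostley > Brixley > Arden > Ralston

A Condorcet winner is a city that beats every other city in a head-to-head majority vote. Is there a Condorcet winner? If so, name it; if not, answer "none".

none

Check each pair by majority over 13 ballots:
Brixley–Ostley: Ostley 9–4.
Brixley–Ralston: Brixley 8–5.
Brixley vs Arden: Brixley wins 8–5.
Ostley vs Ralston: Ralston, 8–5.
Ostley vs Arden: Ostley wins 10–3.
Ralston–Arden: Ralston 8–5.
No city is unbeaten: Brixley loses to Ostley; Ostley loses to Ralston; Ralston loses to Brixley; Arden loses to Brixley. In particular Brixley > Ralston > Ostley > Brixley is a majority cycle — no Condorcet winner exists.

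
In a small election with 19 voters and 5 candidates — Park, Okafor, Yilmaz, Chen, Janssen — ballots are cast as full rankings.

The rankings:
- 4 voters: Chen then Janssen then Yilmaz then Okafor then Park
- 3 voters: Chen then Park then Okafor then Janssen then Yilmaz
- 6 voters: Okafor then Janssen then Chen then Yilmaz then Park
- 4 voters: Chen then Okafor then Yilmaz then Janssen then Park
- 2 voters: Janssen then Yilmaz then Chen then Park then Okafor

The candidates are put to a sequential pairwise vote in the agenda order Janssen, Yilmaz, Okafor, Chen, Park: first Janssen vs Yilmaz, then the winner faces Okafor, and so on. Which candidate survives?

Chen

Round 1: Janssen vs Yilmaz — 15–4, Janssen advances.
Round 2: Janssen vs Okafor — 6–13, Okafor advances.
Round 3: Okafor vs Chen — 6–13, Chen advances.
Round 4: Chen vs Park — 19–0, Chen advances.
Chen survives the agenda.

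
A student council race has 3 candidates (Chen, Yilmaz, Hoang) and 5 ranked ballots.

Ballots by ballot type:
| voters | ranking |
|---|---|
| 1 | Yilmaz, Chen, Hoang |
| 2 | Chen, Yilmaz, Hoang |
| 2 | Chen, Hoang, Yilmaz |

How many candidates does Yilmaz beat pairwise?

1

Yilmaz against each rival (5 voters):
Yilmaz vs Chen: Chen wins 4–1.
Yilmaz vs Hoang: 3 to 2, Yilmaz.
Yilmaz beats Hoang; loses to Chen — 1 pairwise win.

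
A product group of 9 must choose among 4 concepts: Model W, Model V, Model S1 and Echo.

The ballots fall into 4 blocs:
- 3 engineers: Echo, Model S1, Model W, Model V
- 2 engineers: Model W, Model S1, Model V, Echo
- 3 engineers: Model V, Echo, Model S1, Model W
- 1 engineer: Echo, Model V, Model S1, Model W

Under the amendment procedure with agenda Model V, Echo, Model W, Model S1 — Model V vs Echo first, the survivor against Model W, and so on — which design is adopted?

Model S1

Round 1: Model V vs Echo — 5–4, Model V advances.
Round 2: Model V vs Model W — 4–5, Model W advances.
Round 3: Model W vs Model S1 — 2–7, Model S1 advances.
Model S1 survives the agenda.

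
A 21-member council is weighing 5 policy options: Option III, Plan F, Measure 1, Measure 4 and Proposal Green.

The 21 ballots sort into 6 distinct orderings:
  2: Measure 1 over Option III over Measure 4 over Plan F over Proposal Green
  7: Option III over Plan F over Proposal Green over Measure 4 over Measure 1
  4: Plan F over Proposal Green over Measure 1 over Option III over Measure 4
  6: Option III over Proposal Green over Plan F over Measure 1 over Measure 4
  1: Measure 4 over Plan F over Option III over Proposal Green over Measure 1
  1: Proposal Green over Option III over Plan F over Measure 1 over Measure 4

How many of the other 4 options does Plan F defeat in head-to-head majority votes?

Plan F against each rival (21 council members):
Plan F–Option III: Option III 16–5.
Plan F vs Measure 1: Plan F wins 19–2.
Plan F vs Measure 4: Plan F, 18–3.
Plan F vs Proposal Green: 2+7+4+1 = 14 for Plan F, 7 for Proposal Green — Plan F by 14–7.
Plan F beats Measure 1, Measure 4, Proposal Green; loses to Option III — 3 pairwise wins.

3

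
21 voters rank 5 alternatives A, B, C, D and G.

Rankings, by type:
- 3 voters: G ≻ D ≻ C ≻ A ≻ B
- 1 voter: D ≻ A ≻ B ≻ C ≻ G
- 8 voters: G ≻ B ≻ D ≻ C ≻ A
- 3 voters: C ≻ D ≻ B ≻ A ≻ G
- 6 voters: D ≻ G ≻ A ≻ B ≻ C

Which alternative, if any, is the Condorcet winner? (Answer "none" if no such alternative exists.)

Head-to-head results (21 voters):
A vs B: A is ranked higher on 3+1+6 = 10 ballots, B on 11. B wins 11–10.
A vs C: A is ranked higher on 1+6 = 7 ballots, C on 14. C wins 14–7.
A vs D: A is ranked higher on 0 ballots, D on 21. D wins 21–0.
A vs G: A is ranked higher on 1+3 = 4 ballots, G on 17. G wins 17–4.
B vs C: B is ranked higher on 1+8+6 = 15 ballots, C on 6. B wins 15–6.
B vs D: 8 for B, 13 for D — D by 13–8.
B vs G: 1+3 = 4 for B, 17 for G — G by 17–4.
C vs D: 3 for C, 18 for D — D by 18–3.
C vs G: C is ranked higher on 1+3 = 4 ballots, G on 17. G wins 17–4.
D vs G: 1+3+6 = 10 for D, 11 for G — G by 11–10.
G defeats every rival head-to-head and is the Condorcet winner.

G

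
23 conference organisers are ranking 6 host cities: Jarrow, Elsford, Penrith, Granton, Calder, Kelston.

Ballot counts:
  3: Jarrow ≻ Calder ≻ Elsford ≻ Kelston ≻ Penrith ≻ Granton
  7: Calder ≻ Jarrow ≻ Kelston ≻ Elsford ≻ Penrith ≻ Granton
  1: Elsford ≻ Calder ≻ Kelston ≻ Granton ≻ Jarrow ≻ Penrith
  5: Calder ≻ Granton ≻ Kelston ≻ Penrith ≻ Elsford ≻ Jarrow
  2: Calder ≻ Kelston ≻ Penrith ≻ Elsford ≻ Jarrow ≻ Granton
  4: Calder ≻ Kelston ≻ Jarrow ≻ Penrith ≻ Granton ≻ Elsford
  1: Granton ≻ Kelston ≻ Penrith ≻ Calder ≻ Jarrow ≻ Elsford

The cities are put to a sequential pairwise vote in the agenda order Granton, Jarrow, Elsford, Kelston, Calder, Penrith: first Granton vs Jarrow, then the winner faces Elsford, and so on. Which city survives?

Round 1: Granton vs Jarrow — 7–16, Jarrow advances.
Round 2: Jarrow vs Elsford — 15–8, Jarrow advances.
Round 3: Jarrow vs Kelston — 10–13, Kelston advances.
Round 4: Kelston vs Calder — 1–22, Calder advances.
Round 5: Calder vs Penrith — 22–1, Calder advances.
Calder survives the agenda.

Calder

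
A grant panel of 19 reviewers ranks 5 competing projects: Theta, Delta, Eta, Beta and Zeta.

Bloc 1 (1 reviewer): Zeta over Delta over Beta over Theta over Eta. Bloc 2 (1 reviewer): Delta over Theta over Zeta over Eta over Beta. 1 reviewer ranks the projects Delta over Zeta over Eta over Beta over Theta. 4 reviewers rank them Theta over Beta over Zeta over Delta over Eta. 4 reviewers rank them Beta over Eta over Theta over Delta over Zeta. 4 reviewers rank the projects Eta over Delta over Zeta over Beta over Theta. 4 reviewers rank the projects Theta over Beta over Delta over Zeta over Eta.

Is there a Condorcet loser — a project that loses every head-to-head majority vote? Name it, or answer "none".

Eta

Head-to-head results (19 reviewers):
Theta vs Delta: 4+4+4 = 12 for Theta, 7 for Delta — Theta by 12–7.
Theta–Eta: Theta 10–9.
Theta vs Beta: Beta wins 10–9.
Theta vs Zeta: Theta is ranked higher on 1+4+4+4 = 13 ballots, Zeta on 6. Theta wins 13–6.
Delta vs Eta: Delta, 11–8.
Delta vs Beta: 7 to 12, Beta.
Delta vs Zeta: Delta, 14–5.
Eta vs Beta: Eta preferred on 1+1+4 = 6 ballots; Beta wins 13–6.
Eta vs Zeta: Eta preferred on 4+4 = 8 ballots; Zeta wins 11–8.
Beta vs Zeta: Beta, 12–7.
Only Eta has no wins; Eta is the Condorcet loser.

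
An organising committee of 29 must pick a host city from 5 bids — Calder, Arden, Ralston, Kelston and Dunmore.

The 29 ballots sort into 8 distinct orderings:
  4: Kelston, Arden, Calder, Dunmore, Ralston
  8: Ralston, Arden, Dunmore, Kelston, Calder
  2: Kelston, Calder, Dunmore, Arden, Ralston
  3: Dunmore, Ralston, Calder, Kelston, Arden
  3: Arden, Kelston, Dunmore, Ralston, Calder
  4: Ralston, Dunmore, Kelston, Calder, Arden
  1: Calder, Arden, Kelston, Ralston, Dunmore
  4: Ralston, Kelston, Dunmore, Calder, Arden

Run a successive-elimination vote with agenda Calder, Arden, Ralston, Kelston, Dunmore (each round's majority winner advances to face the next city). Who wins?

Round 1: Calder vs Arden — 14–15, Arden advances.
Round 2: Arden vs Ralston — 10–19, Ralston advances.
Round 3: Ralston vs Kelston — 19–10, Ralston advances.
Round 4: Ralston vs Dunmore — 17–12, Ralston advances.
Ralston survives the agenda.

Ralston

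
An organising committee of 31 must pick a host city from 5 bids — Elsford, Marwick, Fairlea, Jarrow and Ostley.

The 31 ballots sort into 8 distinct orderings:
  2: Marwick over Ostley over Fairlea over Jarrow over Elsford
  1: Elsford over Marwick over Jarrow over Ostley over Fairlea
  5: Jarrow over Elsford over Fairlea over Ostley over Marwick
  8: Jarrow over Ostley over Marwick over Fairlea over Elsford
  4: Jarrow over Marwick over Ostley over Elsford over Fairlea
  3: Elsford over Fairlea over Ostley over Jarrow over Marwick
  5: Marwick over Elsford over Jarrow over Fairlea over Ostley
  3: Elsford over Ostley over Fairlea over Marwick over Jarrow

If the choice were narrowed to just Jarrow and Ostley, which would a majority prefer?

Jarrow

Ballots ranking Jarrow above Ostley: 1 + 5 + 8 + 4 + 5 = 23.
Ballots ranking Ostley above Jarrow: 31 − 23 = 8.
Jarrow wins the head-to-head 23–8.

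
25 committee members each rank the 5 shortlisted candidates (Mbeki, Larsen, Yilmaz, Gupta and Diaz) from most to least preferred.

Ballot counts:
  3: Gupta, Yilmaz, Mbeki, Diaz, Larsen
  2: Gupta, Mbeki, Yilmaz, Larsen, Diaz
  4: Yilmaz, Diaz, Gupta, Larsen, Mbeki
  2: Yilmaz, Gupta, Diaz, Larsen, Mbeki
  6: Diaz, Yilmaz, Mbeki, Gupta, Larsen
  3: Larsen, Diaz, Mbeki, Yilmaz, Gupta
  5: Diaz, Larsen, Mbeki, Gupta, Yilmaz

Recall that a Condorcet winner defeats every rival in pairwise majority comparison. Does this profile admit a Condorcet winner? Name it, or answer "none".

Pairwise majorities:
Mbeki vs Larsen: Larsen, 14–11.
Mbeki vs Yilmaz: Yilmaz, 15–10.
Mbeki vs Gupta: Mbeki preferred on 6+3+5 = 14 ballots; Mbeki wins 14–11.
Mbeki–Diaz: Diaz 20–5.
Larsen vs Yilmaz: Yilmaz, 17–8.
Larsen–Gupta: Gupta 17–8.
Larsen vs Diaz: 5 to 20, Diaz.
Yilmaz–Gupta: Yilmaz 15–10.
Yilmaz vs Diaz: Diaz wins 14–11.
Gupta vs Diaz: Diaz wins 18–7.
Diaz defeats every rival head-to-head and is the Condorcet winner.

Diaz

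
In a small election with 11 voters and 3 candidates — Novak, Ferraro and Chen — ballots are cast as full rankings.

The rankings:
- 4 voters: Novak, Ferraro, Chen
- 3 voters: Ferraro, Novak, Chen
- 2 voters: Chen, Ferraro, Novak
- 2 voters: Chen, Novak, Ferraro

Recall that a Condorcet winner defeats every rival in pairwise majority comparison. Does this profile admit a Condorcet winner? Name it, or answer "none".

Check each pair by majority over 11 ballots:
Novak vs Ferraro: Novak is ranked higher on 4+2 = 6 ballots, Ferraro on 5. Novak wins 6–5.
Novak vs Chen: 4+3 = 7 for Novak, 4 for Chen — Novak by 7–4.
Ferraro vs Chen: Ferraro preferred on 4+3 = 7 ballots; Ferraro wins 7–4.
Novak wins every pairwise contest, so Novak is the Condorcet winner.

Novak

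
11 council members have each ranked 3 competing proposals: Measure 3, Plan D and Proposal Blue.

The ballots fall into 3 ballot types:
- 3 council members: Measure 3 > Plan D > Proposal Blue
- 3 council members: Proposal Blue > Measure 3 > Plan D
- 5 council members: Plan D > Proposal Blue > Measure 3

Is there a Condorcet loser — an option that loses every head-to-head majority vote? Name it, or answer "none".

none

Pairwise majorities:
Measure 3 vs Plan D: 6 to 5, Measure 3.
Measure 3 vs Proposal Blue: 3 for Measure 3, 8 for Proposal Blue — Proposal Blue by 8–3.
Plan D vs Proposal Blue: Plan D, 8–3.
No option is winless: Measure 3 beats Plan D; Plan D beats Proposal Blue; Proposal Blue beats Measure 3. There is no Condorcet loser.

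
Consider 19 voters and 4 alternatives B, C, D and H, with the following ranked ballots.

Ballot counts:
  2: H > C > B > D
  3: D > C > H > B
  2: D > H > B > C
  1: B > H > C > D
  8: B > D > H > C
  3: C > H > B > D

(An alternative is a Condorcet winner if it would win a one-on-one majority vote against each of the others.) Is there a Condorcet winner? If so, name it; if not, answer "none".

Head-to-head results (19 voters):
B vs C: 2+1+8 = 11 for B, 8 for C — B by 11–8.
B vs D: B is ranked higher on 2+1+8+3 = 14 ballots, D on 5. B wins 14–5.
B vs H: B preferred on 1+8 = 9 ballots; H wins 10–9.
C vs D: C preferred on 2+1+3 = 6 ballots; D wins 13–6.
C vs H: C preferred on 3+3 = 6 ballots; H wins 13–6.
D vs H: D preferred on 3+2+8 = 13 ballots; D wins 13–6.
No alternative is unbeaten: B loses to H; C loses to B; D loses to B; H loses to D. In particular B → D → H → B is a majority cycle — no Condorcet winner exists.

none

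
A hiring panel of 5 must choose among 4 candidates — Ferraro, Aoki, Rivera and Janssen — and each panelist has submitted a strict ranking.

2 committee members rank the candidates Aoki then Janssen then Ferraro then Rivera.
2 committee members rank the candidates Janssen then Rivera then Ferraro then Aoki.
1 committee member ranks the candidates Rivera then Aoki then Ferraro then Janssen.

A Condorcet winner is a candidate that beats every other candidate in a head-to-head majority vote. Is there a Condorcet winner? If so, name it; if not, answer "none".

Check each pair by majority over 5 ballots:
Ferraro vs Aoki: Aoki wins 3–2.
Ferraro vs Rivera: Rivera wins 3–2.
Ferraro vs Janssen: Janssen wins 4–1.
Aoki–Rivera: Rivera 3–2.
Aoki–Janssen: Aoki 3–2.
Rivera vs Janssen: Janssen wins 4–1.
Each candidate drops at least one matchup (Ferraro loses to Aoki; Aoki loses to Rivera; Rivera loses to Janssen; Janssen loses to Aoki); the cycle Aoki beats Janssen beats Rivera beats Aoki rules out a Condorcet winner.

none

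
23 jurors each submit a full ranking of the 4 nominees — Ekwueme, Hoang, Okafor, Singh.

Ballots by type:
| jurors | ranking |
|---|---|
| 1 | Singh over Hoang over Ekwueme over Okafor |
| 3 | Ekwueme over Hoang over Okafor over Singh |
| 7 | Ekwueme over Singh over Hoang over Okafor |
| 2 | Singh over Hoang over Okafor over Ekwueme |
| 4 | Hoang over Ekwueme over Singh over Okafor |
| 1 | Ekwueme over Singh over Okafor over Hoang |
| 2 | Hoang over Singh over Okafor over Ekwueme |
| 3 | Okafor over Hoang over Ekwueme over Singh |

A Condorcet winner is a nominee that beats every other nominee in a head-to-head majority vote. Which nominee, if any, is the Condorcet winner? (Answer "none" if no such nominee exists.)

Hoang

Head-to-head results (23 jurors):
Ekwueme vs Hoang: Hoang wins 12–11.
Ekwueme vs Okafor: Ekwueme, 16–7.
Ekwueme vs Singh: Ekwueme wins 18–5.
Hoang vs Okafor: Hoang wins 19–4.
Hoang vs Singh: Hoang, 12–11.
Okafor–Singh: Singh 17–6.
Only Hoang has no losses; Hoang is the Condorcet winner.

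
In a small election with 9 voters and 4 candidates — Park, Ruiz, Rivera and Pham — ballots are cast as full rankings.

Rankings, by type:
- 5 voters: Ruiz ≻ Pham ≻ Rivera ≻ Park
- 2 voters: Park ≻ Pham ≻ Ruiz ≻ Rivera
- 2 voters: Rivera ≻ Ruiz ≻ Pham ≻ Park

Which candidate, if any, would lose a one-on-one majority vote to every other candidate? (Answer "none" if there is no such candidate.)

Park

Head-to-head results (9 voters):
Park vs Ruiz: 2 to 7, Ruiz.
Park vs Rivera: Rivera wins 7–2.
Park vs Pham: Park is ranked higher on 2 ballots, Pham on 7. Pham wins 7–2.
Ruiz vs Rivera: Ruiz is ranked higher on 5+2 = 7 ballots, Rivera on 2. Ruiz wins 7–2.
Ruiz vs Pham: 5+2 = 7 for Ruiz, 2 for Pham — Ruiz by 7–2.
Rivera vs Pham: Rivera preferred on 2 ballots; Pham wins 7–2.
Only Park has no wins; Park is the Condorcet loser.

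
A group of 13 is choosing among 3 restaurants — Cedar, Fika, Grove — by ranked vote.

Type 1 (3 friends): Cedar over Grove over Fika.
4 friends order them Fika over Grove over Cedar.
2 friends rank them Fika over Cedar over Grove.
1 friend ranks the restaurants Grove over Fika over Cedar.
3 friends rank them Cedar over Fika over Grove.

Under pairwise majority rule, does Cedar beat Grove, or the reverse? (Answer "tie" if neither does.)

Ballots ranking Cedar above Grove: 3 + 2 + 3 = 8.
Ballots ranking Grove above Cedar: 13 − 8 = 5.
Cedar wins the head-to-head 8–5.

Cedar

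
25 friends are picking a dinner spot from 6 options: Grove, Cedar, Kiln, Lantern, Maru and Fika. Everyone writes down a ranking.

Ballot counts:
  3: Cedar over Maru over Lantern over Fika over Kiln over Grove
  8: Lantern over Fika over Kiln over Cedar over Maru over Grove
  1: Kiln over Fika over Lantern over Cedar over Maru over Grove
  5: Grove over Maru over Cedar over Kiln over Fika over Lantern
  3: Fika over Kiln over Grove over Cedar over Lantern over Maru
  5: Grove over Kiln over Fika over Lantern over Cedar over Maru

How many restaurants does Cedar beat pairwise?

Cedar against each rival (25 friends):
Cedar vs Grove: Cedar is ranked higher on 3+8+1 = 12 ballots, Grove on 13. Grove wins 13–12.
Cedar vs Kiln: Kiln wins 17–8.
Cedar vs Lantern: 11 to 14, Lantern.
Cedar vs Maru: Cedar wins 20–5.
Cedar–Fika: Fika 17–8.
Cedar beats Maru; loses to Grove, Kiln, Lantern, Fika — 1 pairwise win.

1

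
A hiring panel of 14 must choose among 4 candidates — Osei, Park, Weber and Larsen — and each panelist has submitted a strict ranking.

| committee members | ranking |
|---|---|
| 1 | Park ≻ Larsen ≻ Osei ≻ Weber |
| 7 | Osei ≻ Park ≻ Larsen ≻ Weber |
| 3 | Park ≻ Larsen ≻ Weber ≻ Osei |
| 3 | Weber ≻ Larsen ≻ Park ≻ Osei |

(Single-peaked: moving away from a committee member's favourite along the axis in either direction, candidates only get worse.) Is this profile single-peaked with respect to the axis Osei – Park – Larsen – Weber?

Axis positions: Osei=1, Park=2, Larsen=3, Weber=4.
Group 1 (peak Park at position 2): ranking walks positions 2-3-1-4, expanding outward from the peak — single-peaked.
Group 2 (peak Osei at position 1): ranking walks positions 1-2-3-4, expanding outward from the peak — single-peaked.
Group 3 (peak Park at position 2): ranking walks positions 2-3-4-1, expanding outward from the peak — single-peaked.
Group 4 (peak Weber at position 4): ranking walks positions 4-3-2-1, expanding outward from the peak — single-peaked.
Every ranking is single-peaked on this axis.

yes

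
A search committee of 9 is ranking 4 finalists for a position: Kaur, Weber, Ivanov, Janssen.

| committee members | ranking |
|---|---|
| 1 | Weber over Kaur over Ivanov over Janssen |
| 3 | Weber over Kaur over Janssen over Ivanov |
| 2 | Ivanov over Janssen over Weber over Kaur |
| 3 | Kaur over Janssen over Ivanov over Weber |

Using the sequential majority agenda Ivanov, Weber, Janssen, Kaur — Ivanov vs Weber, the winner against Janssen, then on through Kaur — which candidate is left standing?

Round 1: Ivanov vs Weber — 5–4, Ivanov advances.
Round 2: Ivanov vs Janssen — 3–6, Janssen advances.
Round 3: Janssen vs Kaur — 2–7, Kaur advances.
Kaur survives the agenda.

Kaur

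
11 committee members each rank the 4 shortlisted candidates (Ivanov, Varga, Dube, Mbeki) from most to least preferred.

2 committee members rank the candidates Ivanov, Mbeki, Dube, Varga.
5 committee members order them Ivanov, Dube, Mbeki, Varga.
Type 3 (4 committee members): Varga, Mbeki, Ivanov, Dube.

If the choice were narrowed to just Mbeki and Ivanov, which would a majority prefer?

Ballots ranking Mbeki above Ivanov: 4.
Ballots ranking Ivanov above Mbeki: 11 − 4 = 7.
Ivanov wins the head-to-head 7–4.

Ivanov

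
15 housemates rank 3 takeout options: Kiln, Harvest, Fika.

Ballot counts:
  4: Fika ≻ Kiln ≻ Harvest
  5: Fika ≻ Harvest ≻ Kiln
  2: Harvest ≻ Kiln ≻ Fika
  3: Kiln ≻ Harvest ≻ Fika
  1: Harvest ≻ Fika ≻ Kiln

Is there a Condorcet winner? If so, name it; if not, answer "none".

Head-to-head results (15 friends):
Kiln vs Harvest: 7 to 8, Harvest.
Kiln vs Fika: 2+3 = 5 for Kiln, 10 for Fika — Fika by 10–5.
Harvest vs Fika: 2+3+1 = 6 for Harvest, 9 for Fika — Fika by 9–6.
Only Fika has no losses; Fika is the Condorcet winner.

Fika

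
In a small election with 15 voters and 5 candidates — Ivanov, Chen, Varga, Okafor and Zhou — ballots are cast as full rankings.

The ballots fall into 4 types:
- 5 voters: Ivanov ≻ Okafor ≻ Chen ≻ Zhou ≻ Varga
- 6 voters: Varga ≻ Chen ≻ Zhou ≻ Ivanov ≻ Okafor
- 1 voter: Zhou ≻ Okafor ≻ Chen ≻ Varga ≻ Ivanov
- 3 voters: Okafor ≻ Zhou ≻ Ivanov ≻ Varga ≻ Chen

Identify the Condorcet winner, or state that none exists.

none

Check each pair by majority over 15 ballots:
Ivanov vs Chen: Ivanov, 8–7.
Ivanov vs Varga: 8 to 7, Ivanov.
Ivanov vs Okafor: 5+6 = 11 for Ivanov, 4 for Okafor — Ivanov by 11–4.
Ivanov vs Zhou: Ivanov preferred on 5 ballots; Zhou wins 10–5.
Chen vs Varga: Varga wins 9–6.
Chen vs Okafor: Okafor wins 9–6.
Chen vs Zhou: Chen wins 11–4.
Varga vs Okafor: Okafor, 9–6.
Varga–Zhou: Zhou 9–6.
Okafor vs Zhou: Okafor wins 8–7.
Each candidate drops at least one matchup (Ivanov loses to Zhou; Chen loses to Ivanov; Varga loses to Ivanov; Okafor loses to Ivanov; Zhou loses to Chen); the cycle Ivanov > Chen > Zhou > Ivanov rules out a Condorcet winner.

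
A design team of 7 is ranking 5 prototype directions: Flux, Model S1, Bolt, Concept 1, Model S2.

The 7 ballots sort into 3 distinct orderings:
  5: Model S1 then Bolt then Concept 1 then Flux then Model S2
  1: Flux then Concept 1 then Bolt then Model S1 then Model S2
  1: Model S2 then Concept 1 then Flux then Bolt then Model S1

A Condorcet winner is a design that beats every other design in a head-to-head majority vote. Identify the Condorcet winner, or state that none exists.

Pairwise majorities:
Flux vs Model S1: 2 to 5, Model S1.
Flux vs Bolt: Flux preferred on 1+1 = 2 ballots; Bolt wins 5–2.
Flux vs Concept 1: Flux preferred on 1 ballot; Concept 1 wins 6–1.
Flux vs Model S2: Flux preferred on 5+1 = 6 ballots; Flux wins 6–1.
Model S1 vs Bolt: 5 to 2, Model S1.
Model S1 vs Concept 1: 5 for Model S1, 2 for Concept 1 — Model S1 by 5–2.
Model S1 vs Model S2: 6 to 1, Model S1.
Bolt vs Concept 1: Bolt is ranked higher on 5 ballots, Concept 1 on 2. Bolt wins 5–2.
Bolt vs Model S2: 6 to 1, Bolt.
Concept 1 vs Model S2: Concept 1 preferred on 5+1 = 6 ballots; Concept 1 wins 6–1.
Model S1 beats each of Flux, Bolt, Concept 1, Model S2 — Model S1 is the Condorcet winner.

Model S1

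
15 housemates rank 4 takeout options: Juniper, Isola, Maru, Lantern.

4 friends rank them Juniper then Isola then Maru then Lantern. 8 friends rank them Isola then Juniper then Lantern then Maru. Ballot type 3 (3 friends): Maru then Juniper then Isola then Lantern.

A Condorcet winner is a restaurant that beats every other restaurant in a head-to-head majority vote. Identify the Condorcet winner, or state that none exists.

Isola

Head-to-head results (15 friends):
Juniper vs Isola: 4+3 = 7 for Juniper, 8 for Isola — Isola by 8–7.
Juniper vs Maru: 12 to 3, Juniper.
Juniper vs Lantern: Juniper preferred on 4+8+3 = 15 ballots; Juniper wins 15–0.
Isola vs Maru: Isola is ranked higher on 4+8 = 12 ballots, Maru on 3. Isola wins 12–3.
Isola vs Lantern: Isola is ranked higher on 4+8+3 = 15 ballots, Lantern on 0. Isola wins 15–0.
Maru vs Lantern: 4+3 = 7 for Maru, 8 for Lantern — Lantern by 8–7.
Isola wins every pairwise contest, so Isola is the Condorcet winner.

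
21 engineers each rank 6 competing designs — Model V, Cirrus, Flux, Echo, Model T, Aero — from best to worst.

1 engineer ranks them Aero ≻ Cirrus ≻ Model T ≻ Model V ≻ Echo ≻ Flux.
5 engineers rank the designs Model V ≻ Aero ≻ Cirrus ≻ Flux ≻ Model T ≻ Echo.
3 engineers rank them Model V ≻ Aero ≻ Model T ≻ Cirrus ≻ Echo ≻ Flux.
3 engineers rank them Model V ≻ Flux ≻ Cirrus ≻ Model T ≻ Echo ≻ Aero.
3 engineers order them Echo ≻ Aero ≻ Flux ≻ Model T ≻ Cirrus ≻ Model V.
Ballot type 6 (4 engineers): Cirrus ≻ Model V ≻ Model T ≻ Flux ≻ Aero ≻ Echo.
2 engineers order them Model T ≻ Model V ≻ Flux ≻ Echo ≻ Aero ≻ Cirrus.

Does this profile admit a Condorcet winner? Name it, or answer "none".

Head-to-head results (21 engineers):
Model V vs Cirrus: Model V wins 13–8.
Model V–Flux: Model V 18–3.
Model V–Echo: Model V 18–3.
Model V vs Model T: Model V wins 15–6.
Model V vs Aero: Model V, 17–4.
Cirrus vs Flux: Cirrus wins 13–8.
Cirrus vs Echo: Cirrus, 16–5.
Cirrus vs Model T: Cirrus, 13–8.
Cirrus vs Aero: Aero wins 14–7.
Flux vs Echo: Flux wins 14–7.
Flux–Model T: Flux 11–10.
Flux–Aero: Aero 12–9.
Echo vs Model T: Model T, 18–3.
Echo vs Aero: Aero wins 13–8.
Model T vs Aero: Aero, 12–9.
Model V beats each of Cirrus, Flux, Echo, Model T, Aero — Model V is the Condorcet winner.

Model V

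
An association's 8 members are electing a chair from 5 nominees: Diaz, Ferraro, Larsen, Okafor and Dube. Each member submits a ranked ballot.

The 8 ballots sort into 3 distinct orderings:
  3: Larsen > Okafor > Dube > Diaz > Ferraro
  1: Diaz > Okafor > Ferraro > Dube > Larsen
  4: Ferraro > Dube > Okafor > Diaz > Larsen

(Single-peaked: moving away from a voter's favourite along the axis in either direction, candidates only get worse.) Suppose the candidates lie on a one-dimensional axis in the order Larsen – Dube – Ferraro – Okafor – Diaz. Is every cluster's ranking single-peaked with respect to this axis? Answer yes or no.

Axis positions: Larsen=1, Dube=2, Ferraro=3, Okafor=4, Diaz=5.
Cluster 1: ranking walks positions 1-4-2-5-3; Okafor is ranked above Dube even though Dube lies between Okafor and the peak Larsen on the axis — preferences dip and rise again. Not single-peaked.
Cluster 2 (peak Diaz at position 5): ranking walks positions 5-4-3-2-1, expanding outward from the peak — single-peaked.
Cluster 3 (peak Ferraro at position 3): ranking walks positions 3-2-4-5-1, expanding outward from the peak — single-peaked.
Cluster 1 violates single-peakedness, so the profile is not single-peaked on this axis.

no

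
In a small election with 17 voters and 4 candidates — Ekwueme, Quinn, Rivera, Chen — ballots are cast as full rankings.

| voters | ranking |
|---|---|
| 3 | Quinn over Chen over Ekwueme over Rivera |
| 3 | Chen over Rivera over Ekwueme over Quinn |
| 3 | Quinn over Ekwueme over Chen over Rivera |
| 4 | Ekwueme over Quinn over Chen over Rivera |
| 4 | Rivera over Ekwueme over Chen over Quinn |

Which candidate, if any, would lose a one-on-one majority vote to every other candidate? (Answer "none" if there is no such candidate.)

Pairwise majorities:
Ekwueme vs Quinn: Ekwueme is ranked higher on 3+4+4 = 11 ballots, Quinn on 6. Ekwueme wins 11–6.
Ekwueme vs Rivera: Ekwueme preferred on 3+3+4 = 10 ballots; Ekwueme wins 10–7.
Ekwueme vs Chen: Ekwueme, 11–6.
Quinn vs Rivera: 10 to 7, Quinn.
Quinn vs Chen: Quinn, 10–7.
Rivera vs Chen: Rivera preferred on 4 ballots; Chen wins 13–4.
Rivera is beaten in every head-to-head and is the Condorcet loser.

Rivera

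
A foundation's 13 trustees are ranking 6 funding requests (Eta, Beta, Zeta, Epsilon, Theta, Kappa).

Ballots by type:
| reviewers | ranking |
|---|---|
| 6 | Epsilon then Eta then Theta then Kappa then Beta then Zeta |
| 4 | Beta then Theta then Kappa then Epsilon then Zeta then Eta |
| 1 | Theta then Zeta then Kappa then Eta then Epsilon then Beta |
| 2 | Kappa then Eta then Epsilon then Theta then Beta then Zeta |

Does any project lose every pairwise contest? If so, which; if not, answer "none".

Pairwise majorities:
Eta vs Beta: Eta, 9–4.
Eta vs Zeta: Eta is ranked higher on 6+2 = 8 ballots, Zeta on 5. Eta wins 8–5.
Eta vs Epsilon: 3 to 10, Epsilon.
Eta vs Theta: Eta wins 8–5.
Eta vs Kappa: 6 to 7, Kappa.
Beta vs Zeta: Beta preferred on 6+4+2 = 12 ballots; Beta wins 12–1.
Beta vs Epsilon: Beta preferred on 4 ballots; Epsilon wins 9–4.
Beta vs Theta: 4 for Beta, 9 for Theta — Theta by 9–4.
Beta vs Kappa: 4 to 9, Kappa.
Zeta vs Epsilon: Epsilon, 12–1.
Zeta–Theta: Theta 13–0.
Zeta vs Kappa: Kappa wins 12–1.
Epsilon vs Theta: 8 to 5, Epsilon.
Epsilon–Kappa: Kappa 7–6.
Theta vs Kappa: Theta preferred on 6+4+1 = 11 ballots; Theta wins 11–2.
Only Zeta has no wins; Zeta is the Condorcet loser.

Zeta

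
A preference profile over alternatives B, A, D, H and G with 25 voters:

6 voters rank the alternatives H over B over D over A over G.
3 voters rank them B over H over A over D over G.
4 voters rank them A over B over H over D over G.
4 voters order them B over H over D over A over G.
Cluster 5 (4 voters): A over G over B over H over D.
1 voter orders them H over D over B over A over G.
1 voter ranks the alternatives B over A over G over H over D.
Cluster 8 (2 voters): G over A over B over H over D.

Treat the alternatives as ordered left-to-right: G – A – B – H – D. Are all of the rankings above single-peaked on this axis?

Axis positions: G=1, A=2, B=3, H=4, D=5.
Cluster 1 (peak H at position 4): ranking walks positions 4-3-5-2-1, expanding outward from the peak — single-peaked.
Cluster 2 (peak B at position 3): ranking walks positions 3-4-2-5-1, expanding outward from the peak — single-peaked.
Cluster 3 (peak A at position 2): ranking walks positions 2-3-4-5-1, expanding outward from the peak — single-peaked.
Cluster 4 (peak B at position 3): ranking walks positions 3-4-5-2-1, expanding outward from the peak — single-peaked.
Cluster 5 (peak A at position 2): ranking walks positions 2-1-3-4-5, expanding outward from the peak — single-peaked.
Cluster 6 (peak H at position 4): ranking walks positions 4-5-3-2-1, expanding outward from the peak — single-peaked.
Cluster 7 (peak B at position 3): ranking walks positions 3-2-1-4-5, expanding outward from the peak — single-peaked.
Cluster 8 (peak G at position 1): ranking walks positions 1-2-3-4-5, expanding outward from the peak — single-peaked.
Every ranking is single-peaked on this axis.

yes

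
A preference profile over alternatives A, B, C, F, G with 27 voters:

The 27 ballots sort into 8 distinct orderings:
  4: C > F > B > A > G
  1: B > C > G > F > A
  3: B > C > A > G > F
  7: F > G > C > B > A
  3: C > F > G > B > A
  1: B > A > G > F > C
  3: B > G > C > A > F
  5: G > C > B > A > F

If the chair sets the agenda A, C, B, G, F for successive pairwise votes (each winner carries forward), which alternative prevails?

Round 1: A vs C — 1–26, C advances.
Round 2: C vs B — 19–8, C advances.
Round 3: C vs G — 11–16, G advances.
Round 4: G vs F — 13–14, F advances.
The agenda winner is F.

F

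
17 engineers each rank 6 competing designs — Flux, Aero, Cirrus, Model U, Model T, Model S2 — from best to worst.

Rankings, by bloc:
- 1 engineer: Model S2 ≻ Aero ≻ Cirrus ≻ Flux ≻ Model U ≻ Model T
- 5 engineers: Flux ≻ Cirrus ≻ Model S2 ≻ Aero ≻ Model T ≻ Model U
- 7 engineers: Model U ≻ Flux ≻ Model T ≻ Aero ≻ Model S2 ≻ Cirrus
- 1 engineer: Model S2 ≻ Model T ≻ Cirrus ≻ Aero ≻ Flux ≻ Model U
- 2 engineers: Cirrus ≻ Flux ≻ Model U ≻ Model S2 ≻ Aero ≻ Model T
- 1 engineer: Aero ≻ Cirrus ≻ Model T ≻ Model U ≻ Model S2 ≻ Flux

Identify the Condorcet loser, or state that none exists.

Head-to-head results (17 engineers):
Flux vs Aero: Flux preferred on 5+7+2 = 14 ballots; Flux wins 14–3.
Flux vs Cirrus: Flux is ranked higher on 5+7 = 12 ballots, Cirrus on 5. Flux wins 12–5.
Flux vs Model U: 1+5+1+2 = 9 for Flux, 8 for Model U — Flux by 9–8.
Flux–Model T: Flux 15–2.
Flux vs Model S2: Flux is ranked higher on 5+7+2 = 14 ballots, Model S2 on 3. Flux wins 14–3.
Aero vs Cirrus: Aero, 9–8.
Aero vs Model U: Aero is ranked higher on 1+5+1+1 = 8 ballots, Model U on 9. Model U wins 9–8.
Aero vs Model T: Aero, 9–8.
Aero vs Model S2: Aero is ranked higher on 7+1 = 8 ballots, Model S2 on 9. Model S2 wins 9–8.
Cirrus vs Model U: Cirrus is ranked higher on 1+5+1+2+1 = 10 ballots, Model U on 7. Cirrus wins 10–7.
Cirrus vs Model T: Cirrus, 9–8.
Cirrus vs Model S2: Model S2, 9–8.
Model U vs Model T: Model U wins 10–7.
Model U vs Model S2: 7+2+1 = 10 for Model U, 7 for Model S2 — Model U by 10–7.
Model T vs Model S2: 8 to 9, Model S2.
Only Model T has no wins; Model T is the Condorcet loser.

Model T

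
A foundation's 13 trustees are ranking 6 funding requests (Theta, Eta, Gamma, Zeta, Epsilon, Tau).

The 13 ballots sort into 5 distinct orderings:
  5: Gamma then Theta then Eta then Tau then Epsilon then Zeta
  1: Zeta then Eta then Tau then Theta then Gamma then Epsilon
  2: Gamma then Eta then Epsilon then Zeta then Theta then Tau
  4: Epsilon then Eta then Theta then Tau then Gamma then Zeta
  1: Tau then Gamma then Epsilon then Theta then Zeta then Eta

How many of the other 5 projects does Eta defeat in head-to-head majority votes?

4

Eta against each rival (13 reviewers):
Eta vs Theta: 7 to 6, Eta.
Eta vs Gamma: 1+4 = 5 for Eta, 8 for Gamma — Gamma by 8–5.
Eta vs Zeta: 11 to 2, Eta.
Eta vs Epsilon: Eta is ranked higher on 5+1+2 = 8 ballots, Epsilon on 5. Eta wins 8–5.
Eta vs Tau: Eta is ranked higher on 5+1+2+4 = 12 ballots, Tau on 1. Eta wins 12–1.
Eta beats Theta, Zeta, Epsilon, Tau; loses to Gamma — 4 pairwise wins.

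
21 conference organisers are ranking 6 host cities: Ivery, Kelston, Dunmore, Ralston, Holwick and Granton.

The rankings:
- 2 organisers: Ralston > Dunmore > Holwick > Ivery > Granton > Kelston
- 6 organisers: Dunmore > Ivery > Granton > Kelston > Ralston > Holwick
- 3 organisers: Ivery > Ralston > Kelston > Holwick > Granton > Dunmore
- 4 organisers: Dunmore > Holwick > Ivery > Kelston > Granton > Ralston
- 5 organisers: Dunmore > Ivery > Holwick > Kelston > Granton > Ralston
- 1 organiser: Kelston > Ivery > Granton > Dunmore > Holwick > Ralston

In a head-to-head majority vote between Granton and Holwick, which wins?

Holwick

Ballots ranking Granton above Holwick: 6 + 1 = 7.
Ballots ranking Holwick above Granton: 21 − 7 = 14.
Holwick wins the head-to-head 14–7.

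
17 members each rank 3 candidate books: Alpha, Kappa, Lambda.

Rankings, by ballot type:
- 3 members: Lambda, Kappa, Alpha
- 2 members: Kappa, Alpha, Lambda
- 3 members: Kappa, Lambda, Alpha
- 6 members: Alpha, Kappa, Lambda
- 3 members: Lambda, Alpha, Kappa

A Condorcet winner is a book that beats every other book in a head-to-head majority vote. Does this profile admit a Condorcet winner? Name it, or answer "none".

none

Pairwise majorities:
Alpha vs Kappa: Alpha preferred on 6+3 = 9 ballots; Alpha wins 9–8.
Alpha vs Lambda: Alpha preferred on 2+6 = 8 ballots; Lambda wins 9–8.
Kappa vs Lambda: 11 to 6, Kappa.
No book is unbeaten: Alpha loses to Lambda; Kappa loses to Alpha; Lambda loses to Kappa. In particular Alpha > Kappa > Lambda > Alpha is a majority cycle — no Condorcet winner exists.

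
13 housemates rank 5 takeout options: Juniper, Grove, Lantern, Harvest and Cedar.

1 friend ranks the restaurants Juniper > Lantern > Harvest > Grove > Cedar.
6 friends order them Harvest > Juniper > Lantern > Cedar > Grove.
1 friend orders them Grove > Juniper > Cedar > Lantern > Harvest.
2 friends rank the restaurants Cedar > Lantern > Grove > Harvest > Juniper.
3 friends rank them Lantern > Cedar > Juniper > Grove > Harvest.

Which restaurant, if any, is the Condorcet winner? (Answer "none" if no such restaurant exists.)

Head-to-head results (13 friends):
Juniper vs Grove: Juniper, 10–3.
Juniper vs Lantern: Juniper wins 8–5.
Juniper vs Harvest: 1+1+3 = 5 for Juniper, 8 for Harvest — Harvest by 8–5.
Juniper vs Cedar: 1+6+1 = 8 for Juniper, 5 for Cedar — Juniper by 8–5.
Grove vs Lantern: Lantern wins 12–1.
Grove vs Harvest: Grove is ranked higher on 1+2+3 = 6 ballots, Harvest on 7. Harvest wins 7–6.
Grove vs Cedar: 1+1 = 2 for Grove, 11 for Cedar — Cedar by 11–2.
Lantern–Harvest: Lantern 7–6.
Lantern vs Cedar: Lantern wins 10–3.
Harvest–Cedar: Harvest 7–6.
No restaurant is unbeaten: Juniper loses to Harvest; Grove loses to Juniper; Lantern loses to Juniper; Harvest loses to Lantern; Cedar loses to Juniper. In particular Juniper → Lantern → Harvest → Juniper is a majority cycle — no Condorcet winner exists.

none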